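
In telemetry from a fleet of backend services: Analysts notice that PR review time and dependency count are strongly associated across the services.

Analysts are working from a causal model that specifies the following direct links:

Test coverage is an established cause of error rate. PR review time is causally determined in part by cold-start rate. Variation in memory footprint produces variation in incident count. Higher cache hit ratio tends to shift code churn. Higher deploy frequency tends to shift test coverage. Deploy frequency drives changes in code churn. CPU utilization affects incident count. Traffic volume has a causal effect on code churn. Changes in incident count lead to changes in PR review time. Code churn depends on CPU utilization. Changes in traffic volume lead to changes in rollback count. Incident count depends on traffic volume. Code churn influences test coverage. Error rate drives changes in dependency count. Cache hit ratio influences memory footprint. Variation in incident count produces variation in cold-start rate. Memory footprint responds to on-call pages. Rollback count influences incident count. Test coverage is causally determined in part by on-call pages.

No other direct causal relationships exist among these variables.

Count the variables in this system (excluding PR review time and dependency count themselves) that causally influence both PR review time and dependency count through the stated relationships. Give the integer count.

4

The common causes are: CPU utilization (to PR review time via CPU utilization → incident count → PR review time; to dependency count via CPU utilization → code churn → test coverage → error rate → dependency count); cache hit ratio (to PR review time via cache hit ratio → memory footprint → incident count → PR review time; to dependency count via cache hit ratio → code churn → test coverage → error rate → dependency count); on-call pages (to PR review time via on-call pages → memory footprint → incident count → PR review time; to dependency count via on-call pages → test coverage → error rate → dependency count); traffic volume (to PR review time via traffic volume → incident count → PR review time; to dependency count via traffic volume → code churn → test coverage → error rate → dependency count).
Every other variable lacks a causal path to at least one of PR review time and dependency count.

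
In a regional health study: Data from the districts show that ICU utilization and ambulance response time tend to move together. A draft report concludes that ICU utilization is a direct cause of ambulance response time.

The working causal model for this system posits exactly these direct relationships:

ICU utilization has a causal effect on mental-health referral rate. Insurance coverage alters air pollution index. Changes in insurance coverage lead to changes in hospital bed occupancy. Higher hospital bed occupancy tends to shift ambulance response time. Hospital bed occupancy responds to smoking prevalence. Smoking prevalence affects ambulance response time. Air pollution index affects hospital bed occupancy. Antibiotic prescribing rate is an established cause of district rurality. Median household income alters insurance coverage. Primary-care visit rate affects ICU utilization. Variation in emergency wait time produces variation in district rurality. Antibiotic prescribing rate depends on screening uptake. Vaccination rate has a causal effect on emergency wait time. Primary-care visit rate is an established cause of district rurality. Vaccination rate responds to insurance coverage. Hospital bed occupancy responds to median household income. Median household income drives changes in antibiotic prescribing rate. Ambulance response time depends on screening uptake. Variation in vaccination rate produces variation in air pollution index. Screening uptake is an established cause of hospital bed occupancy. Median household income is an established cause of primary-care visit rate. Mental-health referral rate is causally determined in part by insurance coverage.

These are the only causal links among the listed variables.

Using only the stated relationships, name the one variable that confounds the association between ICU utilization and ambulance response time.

Median household income has a causal path to ICU utilization (median household income → primary-care visit rate → ICU utilization) and a separate causal path to ambulance response time (median household income → hospital bed occupancy → ambulance response time), so it is a common cause of both.
No stated relationship gives ICU utilization a causal route to ambulance response time, so the correlation is explained by the shared upstream cause rather than a direct effect.

median household income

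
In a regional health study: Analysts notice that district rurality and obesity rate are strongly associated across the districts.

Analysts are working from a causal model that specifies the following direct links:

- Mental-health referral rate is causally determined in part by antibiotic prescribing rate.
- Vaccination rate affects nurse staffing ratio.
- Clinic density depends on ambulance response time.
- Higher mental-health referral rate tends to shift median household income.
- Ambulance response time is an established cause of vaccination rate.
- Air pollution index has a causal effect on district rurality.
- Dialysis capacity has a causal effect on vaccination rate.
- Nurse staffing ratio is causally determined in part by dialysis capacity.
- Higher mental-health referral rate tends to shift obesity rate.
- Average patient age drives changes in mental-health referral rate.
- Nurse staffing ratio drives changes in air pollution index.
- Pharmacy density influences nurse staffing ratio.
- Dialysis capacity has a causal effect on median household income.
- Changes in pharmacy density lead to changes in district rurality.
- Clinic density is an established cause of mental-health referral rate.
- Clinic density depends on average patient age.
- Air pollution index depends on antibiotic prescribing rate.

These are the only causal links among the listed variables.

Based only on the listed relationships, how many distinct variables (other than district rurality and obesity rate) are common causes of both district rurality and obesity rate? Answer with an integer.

The common causes are: ambulance response time (to district rurality via ambulance response time → vaccination rate → nurse staffing ratio → air pollution index → district rurality; to obesity rate via ambulance response time → clinic density → mental-health referral rate → obesity rate); antibiotic prescribing rate (to district rurality via antibiotic prescribing rate → air pollution index → district rurality; to obesity rate via antibiotic prescribing rate → mental-health referral rate → obesity rate).
Every other variable lacks a causal path to at least one of district rurality and obesity rate.

2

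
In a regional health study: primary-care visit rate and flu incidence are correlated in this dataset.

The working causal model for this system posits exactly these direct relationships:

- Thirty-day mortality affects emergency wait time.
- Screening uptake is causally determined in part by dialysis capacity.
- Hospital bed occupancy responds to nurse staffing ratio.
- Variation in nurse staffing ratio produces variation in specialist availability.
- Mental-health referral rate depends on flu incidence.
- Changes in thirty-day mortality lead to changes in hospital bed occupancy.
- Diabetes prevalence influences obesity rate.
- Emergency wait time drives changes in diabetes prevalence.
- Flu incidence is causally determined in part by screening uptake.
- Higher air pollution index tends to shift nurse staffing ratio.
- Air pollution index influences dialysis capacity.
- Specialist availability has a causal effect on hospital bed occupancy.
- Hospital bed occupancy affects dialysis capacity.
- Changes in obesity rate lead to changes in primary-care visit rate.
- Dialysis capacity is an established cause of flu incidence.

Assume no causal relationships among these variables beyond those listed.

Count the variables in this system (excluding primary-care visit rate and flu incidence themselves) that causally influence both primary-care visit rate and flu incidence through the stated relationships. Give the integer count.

1

The common causes are: thirty-day mortality (to primary-care visit rate via thirty-day mortality → emergency wait time → diabetes prevalence → obesity rate → primary-care visit rate; to flu incidence via thirty-day mortality → hospital bed occupancy → dialysis capacity → flu incidence).
Every other variable lacks a causal path to at least one of primary-care visit rate and flu incidence.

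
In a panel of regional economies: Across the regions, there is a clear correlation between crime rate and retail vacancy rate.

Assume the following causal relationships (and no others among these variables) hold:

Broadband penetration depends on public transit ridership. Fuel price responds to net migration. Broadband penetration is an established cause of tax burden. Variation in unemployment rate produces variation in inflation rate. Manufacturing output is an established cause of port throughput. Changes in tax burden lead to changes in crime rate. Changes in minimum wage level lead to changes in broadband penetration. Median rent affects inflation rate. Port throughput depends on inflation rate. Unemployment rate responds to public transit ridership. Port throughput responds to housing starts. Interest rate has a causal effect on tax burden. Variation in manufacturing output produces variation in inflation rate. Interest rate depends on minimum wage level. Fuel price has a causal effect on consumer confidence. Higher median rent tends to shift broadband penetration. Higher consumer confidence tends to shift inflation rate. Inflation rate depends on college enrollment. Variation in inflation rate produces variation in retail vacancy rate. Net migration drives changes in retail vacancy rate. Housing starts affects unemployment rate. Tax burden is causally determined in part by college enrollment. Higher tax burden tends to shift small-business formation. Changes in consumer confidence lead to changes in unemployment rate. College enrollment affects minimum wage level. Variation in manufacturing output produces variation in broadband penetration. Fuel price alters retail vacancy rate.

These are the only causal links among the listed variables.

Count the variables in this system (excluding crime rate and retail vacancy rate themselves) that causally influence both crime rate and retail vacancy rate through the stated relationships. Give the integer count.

The common causes are: college enrollment (to crime rate via college enrollment → tax burden → crime rate; to retail vacancy rate via college enrollment → inflation rate → retail vacancy rate); manufacturing output (to crime rate via manufacturing output → broadband penetration → tax burden → crime rate; to retail vacancy rate via manufacturing output → inflation rate → retail vacancy rate); median rent (to crime rate via median rent → broadband penetration → tax burden → crime rate; to retail vacancy rate via median rent → inflation rate → retail vacancy rate); public transit ridership (to crime rate via public transit ridership → broadband penetration → tax burden → crime rate; to retail vacancy rate via public transit ridership → unemployment rate → inflation rate → retail vacancy rate).
Every other variable lacks a causal path to at least one of crime rate and retail vacancy rate.

4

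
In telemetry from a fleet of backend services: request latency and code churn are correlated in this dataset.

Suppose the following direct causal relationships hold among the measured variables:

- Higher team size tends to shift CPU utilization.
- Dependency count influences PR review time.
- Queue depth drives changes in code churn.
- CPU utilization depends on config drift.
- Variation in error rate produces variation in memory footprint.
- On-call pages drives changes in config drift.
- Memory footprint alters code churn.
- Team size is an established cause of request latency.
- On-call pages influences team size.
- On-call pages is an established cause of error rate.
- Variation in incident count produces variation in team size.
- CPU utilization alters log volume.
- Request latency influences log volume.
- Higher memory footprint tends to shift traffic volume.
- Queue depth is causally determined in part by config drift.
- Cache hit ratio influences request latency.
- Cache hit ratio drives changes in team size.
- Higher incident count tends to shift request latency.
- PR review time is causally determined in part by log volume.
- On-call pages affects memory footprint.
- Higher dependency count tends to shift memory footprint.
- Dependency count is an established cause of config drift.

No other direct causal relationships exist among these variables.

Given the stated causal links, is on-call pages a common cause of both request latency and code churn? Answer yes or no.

yes

On-call pages has a causal path to request latency (on-call pages → team size → request latency) and to code churn (on-call pages → memory footprint → code churn), so it is a common cause of both — a confounder.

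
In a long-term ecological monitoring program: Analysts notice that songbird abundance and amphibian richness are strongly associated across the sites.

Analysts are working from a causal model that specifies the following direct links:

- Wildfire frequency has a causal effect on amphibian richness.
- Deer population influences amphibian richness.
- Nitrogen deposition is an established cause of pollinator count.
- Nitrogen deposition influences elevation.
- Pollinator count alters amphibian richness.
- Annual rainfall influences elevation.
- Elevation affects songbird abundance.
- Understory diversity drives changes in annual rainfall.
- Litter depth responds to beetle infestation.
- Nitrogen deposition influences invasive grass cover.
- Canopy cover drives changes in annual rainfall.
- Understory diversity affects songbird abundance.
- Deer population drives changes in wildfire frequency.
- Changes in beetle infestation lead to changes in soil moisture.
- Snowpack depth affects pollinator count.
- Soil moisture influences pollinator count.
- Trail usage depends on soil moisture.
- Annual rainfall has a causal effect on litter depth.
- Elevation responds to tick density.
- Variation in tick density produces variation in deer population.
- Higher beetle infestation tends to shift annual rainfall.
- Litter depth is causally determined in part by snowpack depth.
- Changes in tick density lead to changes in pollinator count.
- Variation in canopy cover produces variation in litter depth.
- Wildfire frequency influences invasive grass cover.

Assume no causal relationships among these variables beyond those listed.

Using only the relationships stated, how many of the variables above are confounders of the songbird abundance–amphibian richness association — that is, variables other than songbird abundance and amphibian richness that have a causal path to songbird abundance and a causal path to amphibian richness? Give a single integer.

3

The common causes are: beetle infestation (to songbird abundance via beetle infestation → annual rainfall → elevation → songbird abundance; to amphibian richness via beetle infestation → soil moisture → pollinator count → amphibian richness); nitrogen deposition (to songbird abundance via nitrogen deposition → elevation → songbird abundance; to amphibian richness via nitrogen deposition → pollinator count → amphibian richness); tick density (to songbird abundance via tick density → elevation → songbird abundance; to amphibian richness via tick density → pollinator count → amphibian richness).
Every other variable lacks a causal path to at least one of songbird abundance and amphibian richness.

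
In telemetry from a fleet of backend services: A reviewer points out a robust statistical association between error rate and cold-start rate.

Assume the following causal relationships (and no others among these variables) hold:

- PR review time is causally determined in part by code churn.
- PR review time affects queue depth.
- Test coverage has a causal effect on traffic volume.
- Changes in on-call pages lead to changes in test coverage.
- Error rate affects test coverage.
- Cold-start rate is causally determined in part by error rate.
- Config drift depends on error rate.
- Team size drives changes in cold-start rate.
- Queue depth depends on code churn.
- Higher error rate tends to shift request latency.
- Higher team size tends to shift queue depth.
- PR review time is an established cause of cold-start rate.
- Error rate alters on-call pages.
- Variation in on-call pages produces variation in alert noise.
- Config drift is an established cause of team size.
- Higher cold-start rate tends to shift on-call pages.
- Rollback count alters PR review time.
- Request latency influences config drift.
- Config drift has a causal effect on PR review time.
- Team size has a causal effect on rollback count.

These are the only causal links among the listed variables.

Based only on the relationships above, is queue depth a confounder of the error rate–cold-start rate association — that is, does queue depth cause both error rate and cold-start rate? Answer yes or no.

Queue depth has no stated causal path to either error rate or cold-start rate. A confounder must cause both variables, so queue depth does not qualify.

no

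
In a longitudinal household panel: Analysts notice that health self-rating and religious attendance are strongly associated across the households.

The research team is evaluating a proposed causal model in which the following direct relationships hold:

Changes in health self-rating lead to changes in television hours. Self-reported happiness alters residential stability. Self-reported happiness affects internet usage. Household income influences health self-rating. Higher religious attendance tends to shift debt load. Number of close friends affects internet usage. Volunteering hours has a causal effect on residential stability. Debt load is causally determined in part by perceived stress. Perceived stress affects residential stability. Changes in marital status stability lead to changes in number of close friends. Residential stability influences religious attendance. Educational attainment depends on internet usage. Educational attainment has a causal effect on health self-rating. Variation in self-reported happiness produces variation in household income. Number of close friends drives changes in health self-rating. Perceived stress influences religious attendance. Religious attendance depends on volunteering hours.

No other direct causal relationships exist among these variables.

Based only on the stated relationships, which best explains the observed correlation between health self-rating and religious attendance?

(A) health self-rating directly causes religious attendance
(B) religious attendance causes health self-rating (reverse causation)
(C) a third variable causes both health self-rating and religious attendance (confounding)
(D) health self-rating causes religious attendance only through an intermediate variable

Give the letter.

C

Self-reported happiness causes health self-rating (self-reported happiness → household income → health self-rating) and religious attendance (self-reported happiness → residential stability → religious attendance) — a common cause creating the correlation.
There is no stated path from health self-rating to religious attendance or from religious attendance to health self-rating, so neither direct nor reverse causation applies.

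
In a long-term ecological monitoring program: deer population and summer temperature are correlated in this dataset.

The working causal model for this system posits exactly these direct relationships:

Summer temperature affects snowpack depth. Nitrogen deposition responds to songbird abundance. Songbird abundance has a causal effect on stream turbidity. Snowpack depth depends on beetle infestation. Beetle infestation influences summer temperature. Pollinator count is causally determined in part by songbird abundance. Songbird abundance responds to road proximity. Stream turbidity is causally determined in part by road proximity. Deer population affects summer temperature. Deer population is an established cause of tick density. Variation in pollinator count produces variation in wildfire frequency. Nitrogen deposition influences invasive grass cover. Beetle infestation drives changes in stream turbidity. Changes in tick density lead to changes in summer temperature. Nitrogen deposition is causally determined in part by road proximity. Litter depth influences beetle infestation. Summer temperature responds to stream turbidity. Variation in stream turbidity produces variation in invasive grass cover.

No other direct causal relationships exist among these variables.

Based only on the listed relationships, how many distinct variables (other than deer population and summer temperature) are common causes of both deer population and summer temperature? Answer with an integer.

No listed variable has a causal path to both deer population and summer temperature, so there are no common causes.

0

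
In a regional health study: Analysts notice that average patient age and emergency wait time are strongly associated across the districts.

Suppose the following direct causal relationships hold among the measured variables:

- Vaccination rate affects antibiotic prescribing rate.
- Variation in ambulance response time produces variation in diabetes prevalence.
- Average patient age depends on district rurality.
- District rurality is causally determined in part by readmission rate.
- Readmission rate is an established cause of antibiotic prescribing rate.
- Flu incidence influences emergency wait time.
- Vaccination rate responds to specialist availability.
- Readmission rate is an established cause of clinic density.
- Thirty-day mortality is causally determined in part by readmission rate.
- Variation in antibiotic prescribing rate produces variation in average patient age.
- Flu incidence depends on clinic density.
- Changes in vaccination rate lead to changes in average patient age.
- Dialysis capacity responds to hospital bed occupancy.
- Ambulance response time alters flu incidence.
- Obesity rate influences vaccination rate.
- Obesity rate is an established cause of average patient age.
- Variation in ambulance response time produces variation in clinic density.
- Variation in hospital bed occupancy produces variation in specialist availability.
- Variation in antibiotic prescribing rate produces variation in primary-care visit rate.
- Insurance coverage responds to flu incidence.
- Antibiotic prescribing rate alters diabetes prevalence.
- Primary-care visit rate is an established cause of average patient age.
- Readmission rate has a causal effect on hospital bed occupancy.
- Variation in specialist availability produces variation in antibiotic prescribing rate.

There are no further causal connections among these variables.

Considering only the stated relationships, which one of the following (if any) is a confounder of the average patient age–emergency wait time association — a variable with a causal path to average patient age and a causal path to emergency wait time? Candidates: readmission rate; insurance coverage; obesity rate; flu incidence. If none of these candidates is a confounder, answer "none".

Readmission rate causes average patient age (readmission rate → district rurality → average patient age) and also causes emergency wait time (readmission rate → clinic density → flu incidence → emergency wait time); it is a common cause of both.
Each of the other candidates lacks a causal path to at least one of average patient age and emergency wait time, so they do not confound the relationship.

readmission rate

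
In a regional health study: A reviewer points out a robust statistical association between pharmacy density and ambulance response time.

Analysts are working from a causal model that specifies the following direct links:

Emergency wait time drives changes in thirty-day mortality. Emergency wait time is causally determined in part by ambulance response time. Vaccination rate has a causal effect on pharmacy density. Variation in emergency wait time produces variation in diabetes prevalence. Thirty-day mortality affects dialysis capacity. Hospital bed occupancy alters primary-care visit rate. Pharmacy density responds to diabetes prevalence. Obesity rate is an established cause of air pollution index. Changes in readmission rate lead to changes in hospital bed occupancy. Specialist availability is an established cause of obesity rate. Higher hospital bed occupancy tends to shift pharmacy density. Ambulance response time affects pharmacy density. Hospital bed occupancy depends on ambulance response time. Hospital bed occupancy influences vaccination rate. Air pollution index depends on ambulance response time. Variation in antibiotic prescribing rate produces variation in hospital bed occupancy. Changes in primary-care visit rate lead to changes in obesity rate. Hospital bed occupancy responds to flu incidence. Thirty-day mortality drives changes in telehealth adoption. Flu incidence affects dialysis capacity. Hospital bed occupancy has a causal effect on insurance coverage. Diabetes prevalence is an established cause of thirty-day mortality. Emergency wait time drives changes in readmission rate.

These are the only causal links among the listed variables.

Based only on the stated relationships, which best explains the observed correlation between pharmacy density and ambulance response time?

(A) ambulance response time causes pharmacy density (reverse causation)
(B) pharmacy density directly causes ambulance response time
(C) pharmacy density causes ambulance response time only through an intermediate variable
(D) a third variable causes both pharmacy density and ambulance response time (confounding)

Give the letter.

The stated link runs ambulance response time → pharmacy density; pharmacy density has no causal path to ambulance response time. No variable causes both, so confounding is ruled out. The correlation reflects reverse causation.

A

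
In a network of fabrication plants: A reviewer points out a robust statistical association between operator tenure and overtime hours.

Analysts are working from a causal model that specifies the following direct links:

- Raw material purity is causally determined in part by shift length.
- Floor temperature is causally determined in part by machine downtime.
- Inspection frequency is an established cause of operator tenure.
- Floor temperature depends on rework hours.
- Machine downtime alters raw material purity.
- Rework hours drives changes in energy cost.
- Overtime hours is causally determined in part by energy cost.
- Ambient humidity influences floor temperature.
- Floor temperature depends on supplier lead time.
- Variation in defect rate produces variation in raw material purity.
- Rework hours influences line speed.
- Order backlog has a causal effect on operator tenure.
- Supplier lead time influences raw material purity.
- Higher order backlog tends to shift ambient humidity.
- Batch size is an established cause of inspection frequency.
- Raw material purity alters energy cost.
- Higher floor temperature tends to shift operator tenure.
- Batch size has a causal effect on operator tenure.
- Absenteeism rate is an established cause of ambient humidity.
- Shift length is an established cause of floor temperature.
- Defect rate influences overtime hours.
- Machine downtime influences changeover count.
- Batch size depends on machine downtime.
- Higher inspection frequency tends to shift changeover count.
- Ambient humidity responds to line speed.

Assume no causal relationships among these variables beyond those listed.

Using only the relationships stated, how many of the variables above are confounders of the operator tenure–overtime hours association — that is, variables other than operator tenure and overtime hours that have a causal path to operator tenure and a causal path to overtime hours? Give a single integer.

The common causes are: machine downtime (to operator tenure via machine downtime → floor temperature → operator tenure; to overtime hours via machine downtime → raw material purity → energy cost → overtime hours); rework hours (to operator tenure via rework hours → floor temperature → operator tenure; to overtime hours via rework hours → energy cost → overtime hours); shift length (to operator tenure via shift length → floor temperature → operator tenure; to overtime hours via shift length → raw material purity → energy cost → overtime hours); supplier lead time (to operator tenure via supplier lead time → floor temperature → operator tenure; to overtime hours via supplier lead time → raw material purity → energy cost → overtime hours).
Every other variable lacks a causal path to at least one of operator tenure and overtime hours.

4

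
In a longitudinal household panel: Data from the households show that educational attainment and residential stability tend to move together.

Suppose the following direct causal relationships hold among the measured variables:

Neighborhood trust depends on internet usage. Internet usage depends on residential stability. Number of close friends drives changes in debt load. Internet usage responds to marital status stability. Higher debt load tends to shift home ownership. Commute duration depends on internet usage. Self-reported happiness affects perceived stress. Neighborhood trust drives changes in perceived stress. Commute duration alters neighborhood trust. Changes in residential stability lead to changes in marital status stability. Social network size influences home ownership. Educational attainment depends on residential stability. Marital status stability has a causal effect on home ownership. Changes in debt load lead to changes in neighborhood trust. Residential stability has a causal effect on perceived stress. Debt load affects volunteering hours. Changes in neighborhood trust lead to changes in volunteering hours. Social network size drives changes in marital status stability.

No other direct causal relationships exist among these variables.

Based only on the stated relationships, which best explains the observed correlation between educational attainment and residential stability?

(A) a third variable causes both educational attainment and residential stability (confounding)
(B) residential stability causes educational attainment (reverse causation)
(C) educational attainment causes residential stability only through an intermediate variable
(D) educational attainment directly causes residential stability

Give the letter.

The stated link runs residential stability → educational attainment; educational attainment has no causal path to residential stability. No variable causes both, so confounding is ruled out. The correlation reflects reverse causation.

B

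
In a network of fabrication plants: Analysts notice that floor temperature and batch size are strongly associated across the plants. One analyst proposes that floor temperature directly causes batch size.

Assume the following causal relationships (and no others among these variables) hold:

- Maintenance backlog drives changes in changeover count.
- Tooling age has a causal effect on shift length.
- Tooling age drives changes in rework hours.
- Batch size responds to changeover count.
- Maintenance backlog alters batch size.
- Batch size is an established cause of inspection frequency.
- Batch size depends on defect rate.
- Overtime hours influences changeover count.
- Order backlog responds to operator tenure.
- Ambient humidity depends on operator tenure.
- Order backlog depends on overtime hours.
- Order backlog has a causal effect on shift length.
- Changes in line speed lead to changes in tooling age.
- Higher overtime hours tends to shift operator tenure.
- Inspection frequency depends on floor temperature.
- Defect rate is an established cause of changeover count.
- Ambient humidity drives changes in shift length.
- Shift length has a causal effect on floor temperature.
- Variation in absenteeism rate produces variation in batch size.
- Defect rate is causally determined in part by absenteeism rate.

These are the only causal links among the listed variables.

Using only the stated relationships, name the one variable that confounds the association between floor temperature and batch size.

Overtime hours has a causal path to floor temperature (overtime hours → order backlog → shift length → floor temperature) and a separate causal path to batch size (overtime hours → changeover count → batch size), so it is a common cause of both.
No stated relationship gives floor temperature a causal route to batch size, so the correlation is explained by the shared upstream cause rather than a direct effect.

overtime hours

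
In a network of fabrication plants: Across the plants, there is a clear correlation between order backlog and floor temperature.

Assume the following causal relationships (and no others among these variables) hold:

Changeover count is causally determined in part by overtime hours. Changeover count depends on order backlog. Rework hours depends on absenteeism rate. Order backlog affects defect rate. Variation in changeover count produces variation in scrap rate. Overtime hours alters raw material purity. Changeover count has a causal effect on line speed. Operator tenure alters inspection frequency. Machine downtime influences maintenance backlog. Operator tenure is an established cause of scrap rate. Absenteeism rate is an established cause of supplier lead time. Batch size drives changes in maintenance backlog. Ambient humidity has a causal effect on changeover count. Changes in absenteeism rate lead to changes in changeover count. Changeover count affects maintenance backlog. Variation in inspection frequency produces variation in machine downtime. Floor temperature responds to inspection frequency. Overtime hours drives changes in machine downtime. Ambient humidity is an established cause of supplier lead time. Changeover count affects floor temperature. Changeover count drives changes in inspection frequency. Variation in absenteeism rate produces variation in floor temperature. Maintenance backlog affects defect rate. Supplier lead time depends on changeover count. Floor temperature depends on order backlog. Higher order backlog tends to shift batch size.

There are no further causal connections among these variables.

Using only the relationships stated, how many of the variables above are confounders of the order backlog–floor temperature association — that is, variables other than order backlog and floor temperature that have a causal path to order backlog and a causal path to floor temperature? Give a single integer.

0

No listed variable has a causal path to both order backlog and floor temperature, so there are no common causes.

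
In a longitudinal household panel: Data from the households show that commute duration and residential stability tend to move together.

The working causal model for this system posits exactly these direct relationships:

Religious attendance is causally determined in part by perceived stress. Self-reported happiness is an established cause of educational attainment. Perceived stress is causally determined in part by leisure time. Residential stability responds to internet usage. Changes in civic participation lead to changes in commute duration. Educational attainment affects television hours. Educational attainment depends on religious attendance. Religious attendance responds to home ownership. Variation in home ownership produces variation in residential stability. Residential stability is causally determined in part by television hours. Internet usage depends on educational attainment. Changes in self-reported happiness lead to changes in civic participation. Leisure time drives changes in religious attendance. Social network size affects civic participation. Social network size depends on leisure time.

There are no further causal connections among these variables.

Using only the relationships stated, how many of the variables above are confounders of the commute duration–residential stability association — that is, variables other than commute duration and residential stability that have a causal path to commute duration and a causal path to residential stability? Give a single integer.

The common causes are: leisure time (to commute duration via leisure time → social network size → civic participation → commute duration; to residential stability via leisure time → religious attendance → educational attainment → television hours → residential stability); self-reported happiness (to commute duration via self-reported happiness → civic participation → commute duration; to residential stability via self-reported happiness → educational attainment → television hours → residential stability).
Every other variable lacks a causal path to at least one of commute duration and residential stability.

2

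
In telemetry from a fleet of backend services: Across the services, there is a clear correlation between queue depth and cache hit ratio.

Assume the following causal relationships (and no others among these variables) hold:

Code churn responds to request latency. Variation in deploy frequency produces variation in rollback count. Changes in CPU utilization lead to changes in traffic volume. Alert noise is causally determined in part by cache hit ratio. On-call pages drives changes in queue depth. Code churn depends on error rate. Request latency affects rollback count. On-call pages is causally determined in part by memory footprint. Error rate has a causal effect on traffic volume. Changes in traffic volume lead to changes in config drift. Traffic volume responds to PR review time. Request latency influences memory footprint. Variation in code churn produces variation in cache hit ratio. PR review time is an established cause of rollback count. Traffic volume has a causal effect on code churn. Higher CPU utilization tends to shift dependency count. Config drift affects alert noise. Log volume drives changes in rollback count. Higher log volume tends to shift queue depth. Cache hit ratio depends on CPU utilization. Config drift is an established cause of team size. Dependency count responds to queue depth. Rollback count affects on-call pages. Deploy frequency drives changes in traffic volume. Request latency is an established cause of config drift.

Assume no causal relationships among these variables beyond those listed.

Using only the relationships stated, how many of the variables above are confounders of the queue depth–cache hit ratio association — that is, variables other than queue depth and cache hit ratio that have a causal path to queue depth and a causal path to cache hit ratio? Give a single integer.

The common causes are: PR review time (to queue depth via PR review time → rollback count → on-call pages → queue depth; to cache hit ratio via PR review time → traffic volume → code churn → cache hit ratio); deploy frequency (to queue depth via deploy frequency → rollback count → on-call pages → queue depth; to cache hit ratio via deploy frequency → traffic volume → code churn → cache hit ratio); request latency (to queue depth via request latency → rollback count → on-call pages → queue depth; to cache hit ratio via request latency → code churn → cache hit ratio).
Every other variable lacks a causal path to at least one of queue depth and cache hit ratio.

3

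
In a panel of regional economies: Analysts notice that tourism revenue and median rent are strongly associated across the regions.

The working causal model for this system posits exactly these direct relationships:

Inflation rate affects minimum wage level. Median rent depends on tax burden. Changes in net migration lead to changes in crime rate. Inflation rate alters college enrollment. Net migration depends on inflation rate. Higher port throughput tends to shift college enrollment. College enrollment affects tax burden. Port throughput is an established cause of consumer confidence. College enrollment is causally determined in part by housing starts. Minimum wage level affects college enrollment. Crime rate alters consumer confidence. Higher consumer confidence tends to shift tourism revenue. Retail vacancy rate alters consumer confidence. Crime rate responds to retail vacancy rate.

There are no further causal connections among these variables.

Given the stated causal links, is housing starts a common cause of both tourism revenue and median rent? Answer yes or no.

no

Housing starts has no stated causal path to tourism revenue. A confounder must cause both variables, so housing starts does not qualify.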